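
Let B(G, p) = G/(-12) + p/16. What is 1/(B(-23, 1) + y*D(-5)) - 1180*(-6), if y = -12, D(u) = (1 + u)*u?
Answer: 80888952/11425 ≈ 7080.0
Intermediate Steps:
D(u) = u*(1 + u)
B(G, p) = -G/12 + p/16 (B(G, p) = G*(-1/12) + p*(1/16) = -G/12 + p/16)
1/(B(-23, 1) + y*D(-5)) - 1180*(-6) = 1/((-1/12*(-23) + (1/16)*1) - (-60)*(1 - 5)) - 1180*(-6) = 1/((23/12 + 1/16) - (-60)*(-4)) + 7080 = 1/(95/48 - 12*20) + 7080 = 1/(95/48 - 240) + 7080 = 1/(-11425/48) + 7080 = -48/11425 + 7080 = 80888952/11425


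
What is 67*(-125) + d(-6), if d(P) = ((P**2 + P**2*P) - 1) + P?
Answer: -8562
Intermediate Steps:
d(P) = -1 + P + P**2 + P**3 (d(P) = ((P**2 + P**3) - 1) + P = (-1 + P**2 + P**3) + P = -1 + P + P**2 + P**3)
67*(-125) + d(-6) = 67*(-125) + (-1 - 6 + (-6)**2 + (-6)**3) = -8375 + (-1 - 6 + 36 - 216) = -8375 - 187 = -8562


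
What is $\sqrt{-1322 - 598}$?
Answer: $8 i \sqrt{30} \approx 43.818 i$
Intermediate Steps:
$\sqrt{-1322 - 598} = \sqrt{-1920} = 8 i \sqrt{30}$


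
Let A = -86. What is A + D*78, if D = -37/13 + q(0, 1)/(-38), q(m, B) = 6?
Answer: -6086/19 ≈ -320.32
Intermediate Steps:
D = -742/247 (D = -37/13 + 6/(-38) = -37*1/13 + 6*(-1/38) = -37/13 - 3/19 = -742/247 ≈ -3.0040)
A + D*78 = -86 - 742/247*78 = -86 - 4452/19 = -6086/19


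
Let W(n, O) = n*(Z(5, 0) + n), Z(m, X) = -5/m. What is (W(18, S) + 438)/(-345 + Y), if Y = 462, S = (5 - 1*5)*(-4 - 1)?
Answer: 248/39 ≈ 6.3590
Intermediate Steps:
S = 0 (S = (5 - 5)*(-5) = 0*(-5) = 0)
W(n, O) = n*(-1 + n) (W(n, O) = n*(-5/5 + n) = n*(-5*⅕ + n) = n*(-1 + n))
(W(18, S) + 438)/(-345 + Y) = (18*(-1 + 18) + 438)/(-345 + 462) = (18*17 + 438)/117 = (306 + 438)*(1/117) = 744*(1/117) = 248/39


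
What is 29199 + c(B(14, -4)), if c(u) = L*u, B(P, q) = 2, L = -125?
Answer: 28949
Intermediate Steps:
c(u) = -125*u
29199 + c(B(14, -4)) = 29199 - 125*2 = 29199 - 250 = 28949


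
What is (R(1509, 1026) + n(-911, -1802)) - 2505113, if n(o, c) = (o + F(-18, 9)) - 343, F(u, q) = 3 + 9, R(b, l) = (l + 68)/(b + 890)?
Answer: -6012744551/2399 ≈ -2.5064e+6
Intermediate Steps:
R(b, l) = (68 + l)/(890 + b)
F(u, q) = 12
n(o, c) = -331 + o (n(o, c) = (o + 12) - 343 = (12 + o) - 343 = -331 + o)
(R(1509, 1026) + n(-911, -1802)) - 2505113 = ((68 + 1026)/(890 + 1509) + (-331 - 911)) - 2505113 = (1094/2399 - 1242) - 2505113 = -2978464/2399 - 2505113 = -6012744551/2399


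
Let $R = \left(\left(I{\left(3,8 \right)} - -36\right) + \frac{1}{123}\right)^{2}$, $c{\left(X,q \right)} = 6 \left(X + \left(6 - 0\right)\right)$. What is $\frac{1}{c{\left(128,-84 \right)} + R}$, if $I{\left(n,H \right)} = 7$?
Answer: $\frac{15129}{40147816} \approx 0.00037683$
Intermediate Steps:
$c{\left(X,q \right)} = 36 + 6 X$ ($c{\left(X,q \right)} = 6 \left(X + \left(6 + 0\right)\right) = 6 \left(X + 6\right) = 6 \left(6 + X\right) = 36 + 6 X$)
$R = \frac{27984100}{15129}$ ($R = \left(\left(7 - -36\right) + \frac{1}{123}\right)^{2} = \left(\left(7 + 36\right) + \frac{1}{123}\right)^{2} = \left(43 + \frac{1}{123}\right)^{2} = \left(\frac{5290}{123}\right)^{2} = \frac{27984100}{15129} \approx 1849.7$)
$\frac{1}{c{\left(128,-84 \right)} + R} = \frac{1}{\left(36 + 6 \cdot 128\right) + \frac{27984100}{15129}} = \frac{1}{\left(36 + 768\right) + \frac{27984100}{15129}} = \frac{1}{804 + \frac{27984100}{15129}} = \frac{1}{\frac{40147816}{15129}} = \frac{15129}{40147816}$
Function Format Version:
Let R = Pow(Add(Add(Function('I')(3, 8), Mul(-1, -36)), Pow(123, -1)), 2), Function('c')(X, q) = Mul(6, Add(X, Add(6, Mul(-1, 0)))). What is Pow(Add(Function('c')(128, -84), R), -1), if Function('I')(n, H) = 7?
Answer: Rational(15129, 40147816) ≈ 0.00037683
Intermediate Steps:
Function('c')(X, q) = Add(36, Mul(6, X)) (Function('c')(X, q) = Mul(6, Add(X, Add(6, 0))) = Mul(6, Add(X, 6)) = Mul(6, Add(6, X)) = Add(36, Mul(6, X)))
R = Rational(27984100, 15129) (R = Pow(Add(Add(7, Mul(-1, -36)), Pow(123, -1)), 2) = Pow(Add(Add(7, 36), Rational(1, 123)), 2) = Pow(Add(43, Rational(1, 123)), 2) = Pow(Rational(5290, 123), 2) = Rational(27984100, 15129) ≈ 1849.7)
Pow(Add(Function('c')(128, -84), R), -1) = Pow(Add(Add(36, Mul(6, 128)), Rational(27984100, 15129)), -1) = Pow(Add(Add(36, 768), Rational(27984100, 15129)), -1) = Pow(Add(804, Rational(27984100, 15129)), -1) = Pow(Rational(40147816, 15129), -1) = Rational(15129, 40147816)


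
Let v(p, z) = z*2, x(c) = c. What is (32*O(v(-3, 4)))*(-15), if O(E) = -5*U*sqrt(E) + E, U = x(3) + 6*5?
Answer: -3840 + 158400*sqrt(2) ≈ 2.2017e+5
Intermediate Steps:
v(p, z) = 2*z
U = 33 (U = 3 + 6*5 = 3 + 30 = 33)
O(E) = E - 165*sqrt(E) (O(E) = -165*sqrt(E) + E = E - 165*sqrt(E))
(32*O(v(-3, 4)))*(-15) = (32*(2*4 - 165*2*sqrt(2)))*(-15) = (32*(8 - 330*sqrt(2)))*(-15) = (256 - 10560*sqrt(2))*(-15) = -3840 + 158400*sqrt(2)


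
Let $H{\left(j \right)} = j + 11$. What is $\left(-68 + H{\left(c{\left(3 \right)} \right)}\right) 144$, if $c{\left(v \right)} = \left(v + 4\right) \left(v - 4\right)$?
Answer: $-9216$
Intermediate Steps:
$c{\left(v \right)} = \left(-4 + v\right) \left(4 + v\right)$ ($c{\left(v \right)} = \left(4 + v\right) \left(-4 + v\right) = \left(-4 + v\right) \left(4 + v\right)$)
$H{\left(j \right)} = 11 + j$
$\left(-68 + H{\left(c{\left(3 \right)} \right)}\right) 144 = \left(-68 + \left(11 - \left(16 - 3^{2}\right)\right)\right) 144 = \left(-68 + \left(11 + \left(-16 + 9\right)\right)\right) 144 = \left(-68 + \left(11 - 7\right)\right) 144 = \left(-68 + 4\right) 144 = \left(-64\right) 144 = -9216$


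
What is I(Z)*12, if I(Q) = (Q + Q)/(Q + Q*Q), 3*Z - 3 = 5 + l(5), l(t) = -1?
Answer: 36/5 ≈ 7.2000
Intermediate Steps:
Z = 7/3 (Z = 1 + (5 - 1)/3 = 1 + (⅓)*4 = 1 + 4/3 = 7/3 ≈ 2.3333)
I(Q) = 2*Q/(Q + Q²) (I(Q) = (2*Q)/(Q + Q²) = 2*Q/(Q + Q²))
I(Z)*12 = (2/(1 + 7/3))*12 = (2/(10/3))*12 = (2*(3/10))*12 = (⅗)*12 = 36/5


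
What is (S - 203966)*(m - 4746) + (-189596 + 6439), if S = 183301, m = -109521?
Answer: 2361144398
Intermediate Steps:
(S - 203966)*(m - 4746) + (-189596 + 6439) = (183301 - 203966)*(-109521 - 4746) + (-189596 + 6439) = -20665*(-114267) - 183157 = 2361327555 - 183157 = 2361144398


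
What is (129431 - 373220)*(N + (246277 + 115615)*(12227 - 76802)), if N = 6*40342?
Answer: 5697089013870072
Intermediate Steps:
N = 242052
(129431 - 373220)*(N + (246277 + 115615)*(12227 - 76802)) = (129431 - 373220)*(242052 + (246277 + 115615)*(12227 - 76802)) = -243789*(242052 + 361892*(-64575)) = -243789*(242052 - 23369175900) = -243789*(-23368933848) = 5697089013870072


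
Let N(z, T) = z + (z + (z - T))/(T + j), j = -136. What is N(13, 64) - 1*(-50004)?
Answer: 1800631/36 ≈ 50018.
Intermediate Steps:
N(z, T) = z + (-T + 2*z)/(-136 + T) (N(z, T) = z + (z + (z - T))/(T - 136) = z + (-T + 2*z)/(-136 + T))
N(13, 64) - 1*(-50004) = (-1*64 - 134*13 + 64*13)/(-136 + 64) - 1*(-50004) = (-64 - 1742 + 832)/(-72) + 50004 = -1/72*(-974) + 50004 = 487/36 + 50004 = 1800631/36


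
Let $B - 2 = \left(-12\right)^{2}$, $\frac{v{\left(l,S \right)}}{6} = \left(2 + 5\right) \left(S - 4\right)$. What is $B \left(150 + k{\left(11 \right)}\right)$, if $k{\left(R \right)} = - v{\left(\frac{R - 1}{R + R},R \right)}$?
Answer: $-21024$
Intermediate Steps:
$v{\left(l,S \right)} = -168 + 42 S$ ($v{\left(l,S \right)} = 6 \left(2 + 5\right) \left(S - 4\right) = 6 \cdot 7 \left(-4 + S\right) = 6 \left(-28 + 7 S\right) = -168 + 42 S$)
$k{\left(R \right)} = 168 - 42 R$ ($k{\left(R \right)} = - (-168 + 42 R) = 168 - 42 R$)
$B = 146$ ($B = 2 + \left(-12\right)^{2} = 2 + 144 = 146$)
$B \left(150 + k{\left(11 \right)}\right) = 146 \left(150 + \left(168 - 462\right)\right) = 146 \left(150 - 294\right) = 146 \left(-144\right) = -21024$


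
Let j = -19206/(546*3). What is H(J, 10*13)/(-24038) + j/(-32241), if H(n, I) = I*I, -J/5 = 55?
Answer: -321803801/457959957 ≈ -0.70269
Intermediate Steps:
J = -275 (J = -5*55 = -275)
j = -1067/91 (j = -19206/1638 = -19206*1/1638 = -1067/91 ≈ -11.725)
H(n, I) = I²
H(J, 10*13)/(-24038) + j/(-32241) = (10*13)²/(-24038) - 1067/91/(-32241) = 130²*(-1/24038) - 1067/91*(-1/32241) = 16900*(-1/24038) + 97/266721 = -8450/12019 + 97/266721 = -321803801/457959957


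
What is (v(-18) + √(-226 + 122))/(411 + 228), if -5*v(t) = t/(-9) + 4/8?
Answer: -1/1278 + 2*I*√26/639 ≈ -0.00078247 + 0.015959*I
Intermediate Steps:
v(t) = -⅒ + t/45 (v(t) = -(t/(-9) + 4/8)/5 = -(t*(-⅑) + 4*(⅛))/5 = -(-t/9 + ½)/5 = -(½ - t/9)/5 = -⅒ + t/45)
(v(-18) + √(-226 + 122))/(411 + 228) = ((-⅒ + (1/45)*(-18)) + √(-226 + 122))/(411 + 228) = ((-⅒ - ⅖) + √(-104))/639 = (-½ + 2*I*√26)*(1/639) = -1/1278 + 2*I*√26/639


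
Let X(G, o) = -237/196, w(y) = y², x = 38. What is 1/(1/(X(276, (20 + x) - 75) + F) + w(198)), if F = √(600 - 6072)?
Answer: 27116338983/1063068947499184 + 7203*I*√38/5049577500621124 ≈ 2.5508e-5 + 8.7933e-12*I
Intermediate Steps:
X(G, o) = -237/196 (X(G, o) = -237*1/196 = -237/196)
F = 12*I*√38 (F = √(-5472) = 12*I*√38 ≈ 73.973*I)
1/(1/(X(276, (20 + x) - 75) + F) + w(198)) = 1/(1/(-237/196 + 12*I*√38) + 198²) = 1/(1/(-237/196 + 12*I*√38) + 39204) = 1/(39204 + 1/(-237/196 + 12*I*√38))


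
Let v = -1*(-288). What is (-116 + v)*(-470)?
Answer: -80840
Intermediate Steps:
v = 288
(-116 + v)*(-470) = (-116 + 288)*(-470) = 172*(-470) = -80840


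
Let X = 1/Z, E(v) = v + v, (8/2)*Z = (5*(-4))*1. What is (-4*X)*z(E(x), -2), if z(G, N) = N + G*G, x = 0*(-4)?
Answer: -8/5 ≈ -1.6000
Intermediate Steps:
x = 0
Z = -5 (Z = ((5*(-4))*1)/4 = (-20*1)/4 = (¼)*(-20) = -5)
E(v) = 2*v
z(G, N) = N + G²
X = -⅕ (X = 1/(-5) = -⅕ ≈ -0.20000)
(-4*X)*z(E(x), -2) = (-4*(-⅕))*(-2 + (2*0)²) = 4*(-2 + 0²)/5 = 4*(-2 + 0)/5 = (⅘)*(-2) = -8/5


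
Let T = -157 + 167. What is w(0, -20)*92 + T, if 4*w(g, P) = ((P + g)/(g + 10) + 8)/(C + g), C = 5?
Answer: 188/5 ≈ 37.600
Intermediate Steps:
T = 10
w(g, P) = (8 + (P + g)/(10 + g))/(4*(5 + g)) (w(g, P) = (((P + g)/(g + 10) + 8)/(5 + g))/4 = (((P + g)/(10 + g) + 8)/(5 + g))/4 = ((8 + (P + g)/(10 + g))/(5 + g))/4 = (8 + (P + g)/(10 + g))/(4*(5 + g)))
w(0, -20)*92 + T = ((80 - 20 + 9*0)/(4*(50 + 0**2 + 15*0)))*92 + 10 = ((80 - 20 + 0)/(4*(50 + 0 + 0)))*92 + 10 = ((1/4)*60/50)*92 + 10 = ((1/4)*(1/50)*60)*92 + 10 = (3/10)*92 + 10 = 138/5 + 10 = 188/5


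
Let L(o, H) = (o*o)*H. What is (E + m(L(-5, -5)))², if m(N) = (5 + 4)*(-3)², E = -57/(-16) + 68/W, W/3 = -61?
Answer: 60767673121/8573184 ≈ 7088.1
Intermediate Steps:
W = -183 (W = 3*(-61) = -183)
L(o, H) = H*o² (L(o, H) = o²*H = H*o²)
E = 9343/2928 (E = -57/(-16) + 68/(-183) = -57*(-1/16) + 68*(-1/183) = 57/16 - 68/183 = 9343/2928 ≈ 3.1909)
m(N) = 81 (m(N) = 9*9 = 81)
(E + m(L(-5, -5)))² = (9343/2928 + 81)² = (246511/2928)² = 60767673121/8573184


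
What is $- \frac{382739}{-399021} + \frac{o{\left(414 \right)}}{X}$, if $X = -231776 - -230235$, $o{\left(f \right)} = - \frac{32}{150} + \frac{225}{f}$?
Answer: $\frac{481961211}{502576450} \approx 0.95898$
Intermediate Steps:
$o{\left(f \right)} = - \frac{16}{75} + \frac{225}{f}$ ($o{\left(f \right)} = \left(-32\right) \frac{1}{150} + \frac{225}{f} = - \frac{16}{75} + \frac{225}{f}$)
$X = -1541$ ($X = -231776 + 230235 = -1541$)
$- \frac{382739}{-399021} + \frac{o{\left(414 \right)}}{X} = - \frac{382739}{-399021} + \frac{- \frac{16}{75} + \frac{225}{414}}{-1541} = \left(-382739\right) \left(- \frac{1}{399021}\right) + \left(- \frac{16}{75} + 225 \cdot \frac{1}{414}\right) \left(- \frac{1}{1541}\right) = \frac{54677}{57003} + \left(- \frac{16}{75} + \frac{25}{46}\right) \left(- \frac{1}{1541}\right) = \frac{54677}{57003} + \frac{1139}{3450} \left(- \frac{1}{1541}\right) = \frac{54677}{57003} - \frac{17}{79350} = \frac{481961211}{502576450}$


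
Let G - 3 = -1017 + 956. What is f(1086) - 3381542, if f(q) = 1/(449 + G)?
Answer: -1322182921/391 ≈ -3.3815e+6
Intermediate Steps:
G = -58 (G = 3 + (-1017 + 956) = 3 - 61 = -58)
f(q) = 1/391 (f(q) = 1/(449 - 58) = 1/391)
f(1086) - 3381542 = 1/391 - 3381542 = -1322182921/391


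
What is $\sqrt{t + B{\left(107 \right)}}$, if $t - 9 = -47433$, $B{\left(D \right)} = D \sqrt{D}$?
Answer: $\sqrt{-47424 + 107 \sqrt{107}} \approx 215.21 i$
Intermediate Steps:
$B{\left(D \right)} = D^{\frac{3}{2}}$
$t = -47424$ ($t = 9 - 47433 = -47424$)
$\sqrt{t + B{\left(107 \right)}} = \sqrt{-47424 + 107^{\frac{3}{2}}} = \sqrt{-47424 + 107 \sqrt{107}}$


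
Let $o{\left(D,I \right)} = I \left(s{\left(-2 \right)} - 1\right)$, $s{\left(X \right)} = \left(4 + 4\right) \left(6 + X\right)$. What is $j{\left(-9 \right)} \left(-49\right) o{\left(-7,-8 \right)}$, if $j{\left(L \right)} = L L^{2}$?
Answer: $-8858808$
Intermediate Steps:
$j{\left(L \right)} = L^{3}$
$s{\left(X \right)} = 48 + 8 X$ ($s{\left(X \right)} = 8 \left(6 + X\right) = 48 + 8 X$)
$o{\left(D,I \right)} = 31 I$ ($o{\left(D,I \right)} = I \left(\left(48 + 8 \left(-2\right)\right) - 1\right) = I \left(\left(48 - 16\right) - 1\right) = I \left(32 - 1\right) = I 31 = 31 I$)
$j{\left(-9 \right)} \left(-49\right) o{\left(-7,-8 \right)} = \left(-9\right)^{3} \left(-49\right) 31 \left(-8\right) = \left(-729\right) \left(-49\right) \left(-248\right) = 35721 \left(-248\right) = -8858808$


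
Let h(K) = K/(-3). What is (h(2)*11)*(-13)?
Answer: 286/3 ≈ 95.333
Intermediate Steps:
h(K) = -K/3 (h(K) = K*(-1/3) = -K/3)
(h(2)*11)*(-13) = (-1/3*2*11)*(-13) = -2/3*11*(-13) = -22/3*(-13) = 286/3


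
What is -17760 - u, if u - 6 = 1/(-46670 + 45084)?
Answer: -28176875/1586 ≈ -17766.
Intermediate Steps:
u = 9515/1586 (u = 6 + 1/(-46670 + 45084) = 6 + 1/(-1586) = 6 - 1/1586 = 9515/1586 ≈ 5.9994)
-17760 - u = -17760 - 1*9515/1586 = -17760 - 9515/1586 = -28176875/1586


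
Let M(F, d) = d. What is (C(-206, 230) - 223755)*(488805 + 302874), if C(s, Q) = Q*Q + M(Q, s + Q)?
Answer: -135243315249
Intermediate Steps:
C(s, Q) = Q + s + Q**2 (C(s, Q) = Q*Q + (s + Q) = Q**2 + (Q + s) = Q + s + Q**2)
(C(-206, 230) - 223755)*(488805 + 302874) = ((230 - 206 + 230**2) - 223755)*(488805 + 302874) = ((230 - 206 + 52900) - 223755)*791679 = (52924 - 223755)*791679 = -170831*791679 = -135243315249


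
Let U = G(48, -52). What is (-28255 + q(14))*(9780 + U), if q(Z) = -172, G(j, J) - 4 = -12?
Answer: -277788644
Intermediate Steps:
G(j, J) = -8 (G(j, J) = 4 - 12 = -8)
U = -8
(-28255 + q(14))*(9780 + U) = (-28255 - 172)*(9780 - 8) = -28427*9772 = -277788644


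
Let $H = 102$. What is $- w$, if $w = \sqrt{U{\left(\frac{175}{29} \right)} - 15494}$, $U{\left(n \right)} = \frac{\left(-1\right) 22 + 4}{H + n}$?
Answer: $- \frac{2 i \sqrt{38021480198}}{3133} \approx - 124.48 i$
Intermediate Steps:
$U{\left(n \right)} = - \frac{18}{102 + n}$ ($U{\left(n \right)} = \frac{\left(-1\right) 22 + 4}{102 + n} = \frac{-22 + 4}{102 + n} = - \frac{18}{102 + n}$)
$w = \frac{2 i \sqrt{38021480198}}{3133}$ ($w = \sqrt{- \frac{18}{102 + \frac{175}{29}} - 15494} = \sqrt{- \frac{18}{\frac{3133}{29}} - 15494} = \sqrt{\left(-18\right) \frac{29}{3133} - 15494} = \sqrt{- \frac{522}{3133} - 15494} = \sqrt{- \frac{48543224}{3133}} = \frac{2 i \sqrt{38021480198}}{3133} \approx 124.48 i$)
$- w = - \frac{2 i \sqrt{38021480198}}{3133}$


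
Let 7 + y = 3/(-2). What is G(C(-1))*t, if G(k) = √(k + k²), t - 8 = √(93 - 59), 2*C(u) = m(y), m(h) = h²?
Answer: 51*√33*(8 + √34)/8 ≈ 506.51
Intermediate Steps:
y = -17/2 (y = -7 + 3/(-2) = -7 + 3*(-½) = -7 - 3/2 = -17/2 ≈ -8.5000)
C(u) = 289/8 (C(u) = (-17/2)²/2 = (½)*(289/4) = 289/8)
t = 8 + √34 (t = 8 + √(93 - 59) = 8 + √34 ≈ 13.831)
G(C(-1))*t = √(289*(1 + 289/8)/8)*(8 + √34) = √((289/8)*(297/8))*(8 + √34) = √(85833/64)*(8 + √34) = (51*√33/8)*(8 + √34) = 51*√33*(8 + √34)/8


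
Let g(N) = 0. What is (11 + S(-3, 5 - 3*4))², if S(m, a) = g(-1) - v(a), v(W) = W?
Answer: 324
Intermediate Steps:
S(m, a) = -a (S(m, a) = 0 - a = -a)
(11 + S(-3, 5 - 3*4))² = (11 - (5 - 3*4))² = (11 - (5 - 12))² = (11 - 1*(-7))² = (11 + 7)² = 18² = 324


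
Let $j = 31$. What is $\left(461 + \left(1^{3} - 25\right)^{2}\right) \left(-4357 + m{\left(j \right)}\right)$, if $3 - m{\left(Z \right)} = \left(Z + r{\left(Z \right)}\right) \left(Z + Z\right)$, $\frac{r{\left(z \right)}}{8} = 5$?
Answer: $-9079972$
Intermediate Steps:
$r{\left(z \right)} = 40$ ($r{\left(z \right)} = 8 \cdot 5 = 40$)
$m{\left(Z \right)} = 3 - 2 Z \left(40 + Z\right)$ ($m{\left(Z \right)} = 3 - \left(Z + 40\right) \left(Z + Z\right) = 3 - \left(40 + Z\right) 2 Z = 3 - 2 Z \left(40 + Z\right)$)
$\left(461 + \left(1^{3} - 25\right)^{2}\right) \left(-4357 + m{\left(j \right)}\right) = \left(461 + \left(1^{3} - 25\right)^{2}\right) \left(-4357 - \left(2477 + 1922\right)\right) = \left(461 + \left(1 - 25\right)^{2}\right) \left(-4357 - 4399\right) = \left(461 + \left(-24\right)^{2}\right) \left(-4357 - 4399\right) = \left(461 + 576\right) \left(-4357 - 4399\right) = 1037 \left(-8756\right) = -9079972$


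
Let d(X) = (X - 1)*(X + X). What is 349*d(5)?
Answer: 13960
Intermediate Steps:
d(X) = 2*X*(-1 + X) (d(X) = (-1 + X)*(2*X) = 2*X*(-1 + X))
349*d(5) = 349*(2*5*(-1 + 5)) = 349*(2*5*4) = 349*40 = 13960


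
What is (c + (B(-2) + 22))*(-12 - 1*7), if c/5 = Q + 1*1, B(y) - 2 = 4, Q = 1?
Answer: -722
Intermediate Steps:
B(y) = 6 (B(y) = 2 + 4 = 6)
c = 10 (c = 5*(1 + 1*1) = 5*(1 + 1) = 5*2 = 10)
(c + (B(-2) + 22))*(-12 - 1*7) = (10 + (6 + 22))*(-12 - 1*7) = (10 + 28)*(-12 - 7) = 38*(-19) = -722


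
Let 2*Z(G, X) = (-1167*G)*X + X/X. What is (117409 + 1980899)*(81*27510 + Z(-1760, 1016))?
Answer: 2194032119567514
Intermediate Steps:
Z(G, X) = ½ - 1167*G*X/2 (Z(G, X) = ((-1167*G)*X + X/X)/2 = (-1167*G*X + 1)/2 = (1 - 1167*G*X)/2 = ½ - 1167*G*X/2)
(117409 + 1980899)*(81*27510 + Z(-1760, 1016)) = (117409 + 1980899)*(81*27510 + (½ - 1167/2*(-1760)*1016)) = 2098308*(2228310 + (½ + 1043391360)) = 2098308*(2228310 + 2086782721/2) = 2098308*(2091239341/2) = 2194032119567514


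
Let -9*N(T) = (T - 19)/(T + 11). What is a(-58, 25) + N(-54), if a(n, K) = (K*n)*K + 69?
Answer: -14002120/387 ≈ -36181.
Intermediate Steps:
a(n, K) = 69 + n*K² (a(n, K) = n*K² + 69 = 69 + n*K²)
N(T) = -(-19 + T)/(9*(11 + T)) (N(T) = -(T - 19)/(9*(T + 11)) = -(-19 + T)/(9*(11 + T)))
a(-58, 25) + N(-54) = (69 - 58*25²) + (19 - 1*(-54))/(9*(11 - 54)) = (69 - 58*625) + (⅑)*(19 + 54)/(-43) = (69 - 36250) + (⅑)*(-1/43)*73 = -36181 - 73/387 = -14002120/387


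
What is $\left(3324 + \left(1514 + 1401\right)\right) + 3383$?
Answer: $9622$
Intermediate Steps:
$\left(3324 + \left(1514 + 1401\right)\right) + 3383 = \left(3324 + 2915\right) + 3383 = 6239 + 3383 = 9622$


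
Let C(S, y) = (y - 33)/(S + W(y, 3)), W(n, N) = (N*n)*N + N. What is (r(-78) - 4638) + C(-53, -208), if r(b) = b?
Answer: -9063911/1922 ≈ -4715.9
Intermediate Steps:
W(n, N) = N + n*N² (W(n, N) = n*N² + N = N + n*N²)
C(S, y) = (-33 + y)/(3 + S + 9*y) (C(S, y) = (y - 33)/(S + 3*(1 + 3*y)) = (-33 + y)/(S + (3 + 9*y)) = (-33 + y)/(3 + S + 9*y))
(r(-78) - 4638) + C(-53, -208) = (-78 - 4638) + (-33 - 208)/(3 - 53 + 9*(-208)) = -4716 - 241/(3 - 53 - 1872) = -4716 - 241/(-1922) = -4716 - 1/1922*(-241) = -4716 + 241/1922 = -9063911/1922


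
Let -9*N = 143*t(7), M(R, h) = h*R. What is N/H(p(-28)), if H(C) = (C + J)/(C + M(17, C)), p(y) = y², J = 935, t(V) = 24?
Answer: -1793792/573 ≈ -3130.5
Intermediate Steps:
M(R, h) = R*h
N = -1144/3 (N = -143*24/9 = -⅑*3432 = -1144/3 ≈ -381.33)
H(C) = (935 + C)/(18*C) (H(C) = (C + 935)/(C + 17*C) = (935 + C)/((18*C)) = (935 + C)*(1/(18*C)) = (935 + C)/(18*C))
N/H(p(-28)) = -1144*14112/(935 + (-28)²)/3 = -1144*14112/(935 + 784)/3 = -1144/(3*((1/18)*(1/784)*1719)) = -1144/(3*191/1568) = -1144/3*1568/191 = -1793792/573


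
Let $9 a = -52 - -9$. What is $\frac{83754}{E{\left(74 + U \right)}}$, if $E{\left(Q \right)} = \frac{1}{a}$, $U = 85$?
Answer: $-400158$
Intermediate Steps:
$a = - \frac{43}{9}$ ($a = \frac{-52 - -9}{9} = \frac{-52 + 9}{9} = \frac{1}{9} \left(-43\right) = - \frac{43}{9} \approx -4.7778$)
$E{\left(Q \right)} = - \frac{9}{43}$ ($E{\left(Q \right)} = \frac{1}{- \frac{43}{9}} = - \frac{9}{43}$)
$\frac{83754}{E{\left(74 + U \right)}} = \frac{83754}{- \frac{9}{43}} = 83754 \left(- \frac{43}{9}\right) = -400158$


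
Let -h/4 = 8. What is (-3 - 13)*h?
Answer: 512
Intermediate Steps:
h = -32 (h = -4*8 = -32)
(-3 - 13)*h = (-3 - 13)*(-32) = -16*(-32) = 512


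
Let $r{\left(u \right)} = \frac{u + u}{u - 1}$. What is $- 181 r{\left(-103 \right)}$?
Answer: $- \frac{18643}{52} \approx -358.52$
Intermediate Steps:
$r{\left(u \right)} = \frac{2 u}{-1 + u}$
$- 181 r{\left(-103 \right)} = - 181 \cdot 2 \left(-103\right) \frac{1}{-1 - 103} = - 181 \cdot 2 \left(-103\right) \frac{1}{-104} = - 181 \cdot 2 \left(-103\right) \left(- \frac{1}{104}\right) = \left(-181\right) \frac{103}{52} = - \frac{18643}{52}$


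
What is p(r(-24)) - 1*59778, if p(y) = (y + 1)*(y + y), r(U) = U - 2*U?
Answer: -58578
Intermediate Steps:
r(U) = -U
p(y) = 2*y*(1 + y) (p(y) = (1 + y)*(2*y) = 2*y*(1 + y))
p(r(-24)) - 1*59778 = 2*(-1*(-24))*(1 - 1*(-24)) - 1*59778 = 2*24*(1 + 24) - 59778 = 2*24*25 - 59778 = 1200 - 59778 = -58578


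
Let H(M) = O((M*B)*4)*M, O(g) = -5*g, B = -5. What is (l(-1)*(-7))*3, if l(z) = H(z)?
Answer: -2100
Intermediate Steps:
H(M) = 100*M² (H(M) = (-5*M*(-5)*4)*M = (-5*(-5*M)*4)*M = (-(-100)*M)*M = (100*M)*M = 100*M²)
l(z) = 100*z²
(l(-1)*(-7))*3 = ((100*(-1)²)*(-7))*3 = ((100*1)*(-7))*3 = (100*(-7))*3 = -700*3 = -2100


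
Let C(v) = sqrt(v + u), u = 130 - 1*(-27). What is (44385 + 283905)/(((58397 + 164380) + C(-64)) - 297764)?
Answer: -12308741115/2811525038 - 164145*sqrt(93)/2811525038 ≈ -4.3785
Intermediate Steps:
u = 157 (u = 130 + 27 = 157)
C(v) = sqrt(157 + v) (C(v) = sqrt(v + 157) = sqrt(157 + v))
(44385 + 283905)/(((58397 + 164380) + C(-64)) - 297764) = (44385 + 283905)/(((58397 + 164380) + sqrt(157 - 64)) - 297764) = 328290/((222777 + sqrt(93)) - 297764) = 328290/(-74987 + sqrt(93))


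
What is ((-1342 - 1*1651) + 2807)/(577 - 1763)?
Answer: 93/593 ≈ 0.15683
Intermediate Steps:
((-1342 - 1*1651) + 2807)/(577 - 1763) = ((-1342 - 1651) + 2807)/(-1186) = (-2993 + 2807)*(-1/1186) = -186*(-1/1186) = 93/593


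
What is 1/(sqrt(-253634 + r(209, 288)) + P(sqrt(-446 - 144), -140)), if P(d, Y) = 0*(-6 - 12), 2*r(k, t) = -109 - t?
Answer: -I*sqrt(1015330)/507665 ≈ -0.0019848*I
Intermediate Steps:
r(k, t) = -109/2 - t/2 (r(k, t) = (-109 - t)/2 = -109/2 - t/2)
P(d, Y) = 0 (P(d, Y) = 0*(-18) = 0)
1/(sqrt(-253634 + r(209, 288)) + P(sqrt(-446 - 144), -140)) = 1/(sqrt(-253634 + (-109/2 - 1/2*288)) + 0) = 1/(sqrt(-253634 + (-109/2 - 144)) + 0) = 1/(sqrt(-253634 - 397/2) + 0) = 1/(sqrt(-507665/2) + 0) = 1/(I*sqrt(1015330)/2 + 0) = 1/(I*sqrt(1015330)/2) = -I*sqrt(1015330)/507665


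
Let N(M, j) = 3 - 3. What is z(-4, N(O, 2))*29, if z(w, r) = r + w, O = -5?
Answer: -116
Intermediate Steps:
N(M, j) = 0
z(-4, N(O, 2))*29 = (0 - 4)*29 = -4*29 = -116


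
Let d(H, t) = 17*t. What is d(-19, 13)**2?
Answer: 48841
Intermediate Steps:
d(-19, 13)**2 = (17*13)**2 = 221**2 = 48841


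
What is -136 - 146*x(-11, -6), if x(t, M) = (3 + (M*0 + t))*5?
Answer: 5704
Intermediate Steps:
x(t, M) = 15 + 5*t (x(t, M) = (3 + (0 + t))*5 = (3 + t)*5 = 15 + 5*t)
-136 - 146*x(-11, -6) = -136 - 146*(15 + 5*(-11)) = -136 - 146*(15 - 55) = -136 - 146*(-40) = -136 + 5840 = 5704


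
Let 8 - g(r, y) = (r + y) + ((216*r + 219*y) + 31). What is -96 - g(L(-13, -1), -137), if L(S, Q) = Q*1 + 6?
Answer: -29128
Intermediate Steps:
L(S, Q) = 6 + Q (L(S, Q) = Q + 6 = 6 + Q)
g(r, y) = -23 - 220*y - 217*r (g(r, y) = 8 - ((r + y) + ((216*r + 219*y) + 31)) = 8 - ((r + y) + (31 + 216*r + 219*y)) = 8 - (31 + 217*r + 220*y) = 8 + (-31 - 220*y - 217*r) = -23 - 220*y - 217*r)
-96 - g(L(-13, -1), -137) = -96 - (-23 - 220*(-137) - 217*(6 - 1)) = -96 - (-23 + 30140 - 217*5) = -96 - (-23 + 30140 - 1085) = -96 - 1*29032 = -96 - 29032 = -29128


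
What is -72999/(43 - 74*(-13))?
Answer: -24333/335 ≈ -72.636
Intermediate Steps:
-72999/(43 - 74*(-13)) = -72999/(43 + 962) = -72999/1005 = -72999*1/1005 = -24333/335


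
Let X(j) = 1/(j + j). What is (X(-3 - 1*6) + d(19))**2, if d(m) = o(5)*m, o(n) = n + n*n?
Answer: 105247081/324 ≈ 3.2484e+5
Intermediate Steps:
o(n) = n + n**2
X(j) = 1/(2*j)
d(m) = 30*m (d(m) = (5*(1 + 5))*m = (5*6)*m = 30*m)
(X(-3 - 1*6) + d(19))**2 = (1/(2*(-3 - 1*6)) + 30*19)**2 = (1/(2*(-3 - 6)) + 570)**2 = ((1/2)/(-9) + 570)**2 = ((1/2)*(-1/9) + 570)**2 = (-1/18 + 570)**2 = (10259/18)**2 = 105247081/324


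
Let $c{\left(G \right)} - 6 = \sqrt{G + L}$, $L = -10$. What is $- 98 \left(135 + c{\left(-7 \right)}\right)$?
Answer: $-13818 - 98 i \sqrt{17} \approx -13818.0 - 404.06 i$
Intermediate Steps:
$c{\left(G \right)} = 6 + \sqrt{-10 + G}$ ($c{\left(G \right)} = 6 + \sqrt{G - 10} = 6 + \sqrt{-10 + G}$)
$- 98 \left(135 + c{\left(-7 \right)}\right) = - 98 \left(135 + \left(6 + \sqrt{-10 - 7}\right)\right) = - 98 \left(135 + \left(6 + \sqrt{-17}\right)\right) = - 98 \left(135 + \left(6 + i \sqrt{17}\right)\right) = - 98 \left(141 + i \sqrt{17}\right) = -13818 - 98 i \sqrt{17}$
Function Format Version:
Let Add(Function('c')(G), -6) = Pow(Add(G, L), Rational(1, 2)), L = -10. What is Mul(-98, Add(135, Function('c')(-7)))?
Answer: Add(-13818, Mul(-98, I, Pow(17, Rational(1, 2)))) ≈ Add(-13818., Mul(-404.06, I))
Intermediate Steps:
Function('c')(G) = Add(6, Pow(Add(-10, G), Rational(1, 2))) (Function('c')(G) = Add(6, Pow(Add(G, -10), Rational(1, 2))) = Add(6, Pow(Add(-10, G), Rational(1, 2))))
Mul(-98, Add(135, Function('c')(-7))) = Mul(-98, Add(135, Add(6, Pow(Add(-10, -7), Rational(1, 2))))) = Mul(-98, Add(135, Add(6, Pow(-17, Rational(1, 2))))) = Mul(-98, Add(135, Add(6, Mul(I, Pow(17, Rational(1, 2)))))) = Mul(-98, Add(141, Mul(I, Pow(17, Rational(1, 2))))) = Add(-13818, Mul(-98, I, Pow(17, Rational(1, 2))))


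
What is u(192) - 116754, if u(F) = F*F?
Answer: -79890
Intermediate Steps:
u(F) = F²
u(192) - 116754 = 192² - 116754 = 36864 - 116754 = -79890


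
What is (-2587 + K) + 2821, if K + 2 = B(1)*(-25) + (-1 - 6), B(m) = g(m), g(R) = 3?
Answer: 150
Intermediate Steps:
B(m) = 3
K = -84 (K = -2 + (3*(-25) + (-1 - 6)) = -2 + (-75 - 7) = -2 - 82 = -84)
(-2587 + K) + 2821 = (-2587 - 84) + 2821 = -2671 + 2821 = 150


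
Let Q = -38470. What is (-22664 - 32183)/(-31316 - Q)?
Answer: -54847/7154 ≈ -7.6666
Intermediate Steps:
(-22664 - 32183)/(-31316 - Q) = (-22664 - 32183)/(-31316 - 1*(-38470)) = -54847/(-31316 + 38470) = -54847/7154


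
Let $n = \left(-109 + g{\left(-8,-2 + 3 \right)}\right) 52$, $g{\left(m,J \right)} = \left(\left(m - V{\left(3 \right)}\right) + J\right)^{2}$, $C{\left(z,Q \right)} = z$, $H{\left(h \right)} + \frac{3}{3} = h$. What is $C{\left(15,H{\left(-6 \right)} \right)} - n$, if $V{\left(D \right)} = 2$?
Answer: $1471$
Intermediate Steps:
$H{\left(h \right)} = -1 + h$
$g{\left(m,J \right)} = \left(-2 + J + m\right)^{2}$ ($g{\left(m,J \right)} = \left(\left(m - 2\right) + J\right)^{2} = \left(\left(-2 + m\right) + J\right)^{2} = \left(-2 + J + m\right)^{2}$)
$n = -1456$ ($n = \left(-109 + \left(-2 + \left(-2 + 3\right) - 8\right)^{2}\right) 52 = \left(-109 + \left(-2 + 1 - 8\right)^{2}\right) 52 = \left(-109 + \left(-9\right)^{2}\right) 52 = \left(-109 + 81\right) 52 = \left(-28\right) 52 = -1456$)
$C{\left(15,H{\left(-6 \right)} \right)} - n = 15 - -1456 = 15 + 1456 = 1471$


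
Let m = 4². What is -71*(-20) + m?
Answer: 1436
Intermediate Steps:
m = 16
-71*(-20) + m = -71*(-20) + 16 = 1420 + 16 = 1436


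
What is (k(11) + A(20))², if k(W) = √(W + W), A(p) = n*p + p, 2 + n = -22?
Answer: (-460 + √22)² ≈ 2.0731e+5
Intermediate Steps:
n = -24 (n = -2 - 22 = -24)
A(p) = -23*p (A(p) = -24*p + p = -23*p)
k(W) = √2*√W (k(W) = √(2*W) = √2*√W)
(k(11) + A(20))² = (√2*√11 - 23*20)² = (√22 - 460)² = (-460 + √22)²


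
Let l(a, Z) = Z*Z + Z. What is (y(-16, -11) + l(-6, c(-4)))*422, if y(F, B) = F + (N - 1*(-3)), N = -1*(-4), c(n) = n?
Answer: 1266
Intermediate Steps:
N = 4
l(a, Z) = Z + Z² (l(a, Z) = Z² + Z = Z + Z²)
y(F, B) = 7 + F (y(F, B) = F + (4 - 1*(-3)) = F + (4 + 3) = F + 7 = 7 + F)
(y(-16, -11) + l(-6, c(-4)))*422 = ((7 - 16) - 4*(1 - 4))*422 = (-9 - 4*(-3))*422 = (-9 + 12)*422 = 3*422 = 1266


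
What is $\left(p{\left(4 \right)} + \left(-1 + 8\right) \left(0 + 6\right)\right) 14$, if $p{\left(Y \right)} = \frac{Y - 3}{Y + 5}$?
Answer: $\frac{5306}{9} \approx 589.56$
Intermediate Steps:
$p{\left(Y \right)} = \frac{-3 + Y}{5 + Y}$
$\left(p{\left(4 \right)} + \left(-1 + 8\right) \left(0 + 6\right)\right) 14 = \left(\frac{-3 + 4}{5 + 4} + \left(-1 + 8\right) \left(0 + 6\right)\right) 14 = \left(\frac{1}{9} \cdot 1 + 7 \cdot 6\right) 14 = \left(\frac{1}{9} \cdot 1 + 42\right) 14 = \left(\frac{1}{9} + 42\right) 14 = \frac{379}{9} \cdot 14 = \frac{5306}{9}$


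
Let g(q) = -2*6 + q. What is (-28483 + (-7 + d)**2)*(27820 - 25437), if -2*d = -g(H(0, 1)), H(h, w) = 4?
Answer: -67586646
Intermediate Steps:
g(q) = -12 + q
d = -4 (d = -(-1)*(-12 + 4)/2 = -(-1)*(-8)/2 = -1/2*8 = -4)
(-28483 + (-7 + d)**2)*(27820 - 25437) = (-28483 + (-7 - 4)**2)*(27820 - 25437) = (-28483 + (-11)**2)*2383 = (-28483 + 121)*2383 = -28362*2383 = -67586646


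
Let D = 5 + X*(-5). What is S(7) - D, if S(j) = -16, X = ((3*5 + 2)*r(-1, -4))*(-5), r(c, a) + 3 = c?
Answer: 1679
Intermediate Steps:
r(c, a) = -3 + c
X = 340 (X = ((3*5 + 2)*(-3 - 1))*(-5) = ((15 + 2)*(-4))*(-5) = (17*(-4))*(-5) = -68*(-5) = 340)
D = -1695 (D = 5 + 340*(-5) = 5 - 1700 = -1695)
S(7) - D = -16 - 1*(-1695) = -16 + 1695 = 1679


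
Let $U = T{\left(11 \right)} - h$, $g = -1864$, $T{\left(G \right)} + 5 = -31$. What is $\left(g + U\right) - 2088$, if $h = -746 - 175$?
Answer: $-3067$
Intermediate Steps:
$T{\left(G \right)} = -36$ ($T{\left(G \right)} = -5 - 31 = -36$)
$h = -921$ ($h = -746 - 175 = -921$)
$U = 885$ ($U = -36 - -921 = -36 + 921 = 885$)
$\left(g + U\right) - 2088 = \left(-1864 + 885\right) - 2088 = -979 - 2088 = -3067$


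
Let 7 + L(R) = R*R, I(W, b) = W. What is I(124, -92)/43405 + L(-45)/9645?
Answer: 17757454/83728245 ≈ 0.21208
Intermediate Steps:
L(R) = -7 + R² (L(R) = -7 + R*R = -7 + R²)
I(124, -92)/43405 + L(-45)/9645 = 124/43405 + (-7 + (-45)²)/9645 = 124*(1/43405) + (-7 + 2025)*(1/9645) = 124/43405 + 2018*(1/9645) = 124/43405 + 2018/9645 = 17757454/83728245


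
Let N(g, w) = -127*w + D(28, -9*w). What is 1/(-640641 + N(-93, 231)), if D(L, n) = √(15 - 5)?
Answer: -334989/224435260237 - √10/448870520474 ≈ -1.4926e-6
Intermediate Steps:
D(L, n) = √10
N(g, w) = √10 - 127*w (N(g, w) = -127*w + √10 = √10 - 127*w)
1/(-640641 + N(-93, 231)) = 1/(-640641 + (√10 - 127*231)) = 1/(-640641 + (√10 - 29337)) = 1/(-640641 + (-29337 + √10)) = 1/(-669978 + √10)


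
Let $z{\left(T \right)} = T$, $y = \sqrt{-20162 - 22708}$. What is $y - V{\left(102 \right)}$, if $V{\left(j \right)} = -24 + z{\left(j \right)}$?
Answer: $-78 + i \sqrt{42870} \approx -78.0 + 207.05 i$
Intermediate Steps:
$y = i \sqrt{42870}$ ($y = \sqrt{-42870} = i \sqrt{42870} \approx 207.05 i$)
$V{\left(j \right)} = -24 + j$
$y - V{\left(102 \right)} = i \sqrt{42870} - \left(-24 + 102\right) = i \sqrt{42870} - 78 = -78 + i \sqrt{42870}$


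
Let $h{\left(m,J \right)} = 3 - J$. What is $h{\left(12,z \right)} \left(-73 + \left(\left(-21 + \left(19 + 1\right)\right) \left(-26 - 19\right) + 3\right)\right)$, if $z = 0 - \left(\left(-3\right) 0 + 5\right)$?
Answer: $-200$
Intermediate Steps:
$z = -5$ ($z = 0 - \left(0 + 5\right) = 0 - 5 = -5$)
$h{\left(12,z \right)} \left(-73 + \left(\left(-21 + \left(19 + 1\right)\right) \left(-26 - 19\right) + 3\right)\right) = \left(3 - -5\right) \left(-73 + \left(\left(-21 + \left(19 + 1\right)\right) \left(-26 - 19\right) + 3\right)\right) = \left(3 + 5\right) \left(-73 + \left(\left(-21 + 20\right) \left(-45\right) + 3\right)\right) = 8 \left(-73 + \left(\left(-1\right) \left(-45\right) + 3\right)\right) = 8 \left(-73 + \left(45 + 3\right)\right) = 8 \left(-73 + 48\right) = 8 \left(-25\right) = -200$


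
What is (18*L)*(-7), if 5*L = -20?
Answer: 504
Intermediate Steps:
L = -4 (L = (1/5)*(-20) = -4)
(18*L)*(-7) = (18*(-4))*(-7) = -72*(-7) = 504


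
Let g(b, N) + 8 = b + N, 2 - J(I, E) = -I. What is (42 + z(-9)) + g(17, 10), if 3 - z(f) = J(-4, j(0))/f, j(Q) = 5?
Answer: 574/9 ≈ 63.778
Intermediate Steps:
J(I, E) = 2 + I (J(I, E) = 2 - (-1)*I = 2 + I)
g(b, N) = -8 + N + b (g(b, N) = -8 + (b + N) = -8 + (N + b) = -8 + N + b)
z(f) = 3 + 2/f (z(f) = 3 - (2 - 4)/f = 3 - (-2)/f = 3 + 2/f)
(42 + z(-9)) + g(17, 10) = (42 + (3 + 2/(-9))) + (-8 + 10 + 17) = (42 + (3 + 2*(-⅑))) + 19 = (42 + (3 - 2/9)) + 19 = (42 + 25/9) + 19 = 403/9 + 19 = 574/9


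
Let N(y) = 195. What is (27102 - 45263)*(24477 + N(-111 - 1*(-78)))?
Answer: -448068192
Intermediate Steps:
(27102 - 45263)*(24477 + N(-111 - 1*(-78))) = (27102 - 45263)*(24477 + 195) = -18161*24672 = -448068192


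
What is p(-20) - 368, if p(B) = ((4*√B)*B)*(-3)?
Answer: -368 + 480*I*√5 ≈ -368.0 + 1073.3*I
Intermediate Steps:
p(B) = -12*B^(3/2) (p(B) = (4*B^(3/2))*(-3) = -12*B^(3/2))
p(-20) - 368 = -(-480)*I*√5 - 368 = 480*I*√5 - 368 = -368 + 480*I*√5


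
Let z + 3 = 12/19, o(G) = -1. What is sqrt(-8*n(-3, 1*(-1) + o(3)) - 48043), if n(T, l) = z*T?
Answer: I*sqrt(17364043)/19 ≈ 219.32*I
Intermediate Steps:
z = -45/19 (z = -3 + 12/19 = -45/19 ≈ -2.3684)
n(T, l) = -45*T/19
sqrt(-8*n(-3, 1*(-1) + o(3)) - 48043) = sqrt(-(-360)*(-3)/19 - 48043) = sqrt(-8*135/19 - 48043) = sqrt(-1080/19 - 48043) = sqrt(-913897/19) = I*sqrt(17364043)/19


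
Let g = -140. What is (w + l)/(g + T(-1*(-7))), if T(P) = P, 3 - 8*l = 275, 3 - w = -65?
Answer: -34/133 ≈ -0.25564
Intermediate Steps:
w = 68 (w = 3 - 1*(-65) = 3 + 65 = 68)
l = -34 (l = 3/8 - ⅛*275 = 3/8 - 275/8 = -34)
(w + l)/(g + T(-1*(-7))) = (68 - 34)/(-140 - 1*(-7)) = 34/(-140 + 7) = 34/(-133) = 34*(-1/133) = -34/133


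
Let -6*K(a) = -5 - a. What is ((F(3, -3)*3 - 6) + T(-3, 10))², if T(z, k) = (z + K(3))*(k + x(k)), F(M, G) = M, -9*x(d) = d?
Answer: 101761/729 ≈ 139.59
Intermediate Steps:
x(d) = -d/9
K(a) = ⅚ + a/6 (K(a) = -(-5 - a)/6 = ⅚ + a/6)
T(z, k) = 8*k*(4/3 + z)/9 (T(z, k) = (z + (⅚ + (⅙)*3))*(k - k/9) = (z + (⅚ + ½))*(8*k/9) = (z + 4/3)*(8*k/9) = (4/3 + z)*(8*k/9) = 8*k*(4/3 + z)/9)
((F(3, -3)*3 - 6) + T(-3, 10))² = ((3*3 - 6) + (8/27)*10*(4 + 3*(-3)))² = ((9 - 6) + (8/27)*10*(4 - 9))² = (3 + (8/27)*10*(-5))² = (3 - 400/27)² = (-319/27)² = 101761/729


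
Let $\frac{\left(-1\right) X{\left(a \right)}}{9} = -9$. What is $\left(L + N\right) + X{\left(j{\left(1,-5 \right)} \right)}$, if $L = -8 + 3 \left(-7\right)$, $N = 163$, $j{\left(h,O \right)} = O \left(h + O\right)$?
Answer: $215$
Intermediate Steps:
$j{\left(h,O \right)} = O \left(O + h\right)$
$X{\left(a \right)} = 81$ ($X{\left(a \right)} = \left(-9\right) \left(-9\right) = 81$)
$L = -29$ ($L = -8 - 21 = -29$)
$\left(L + N\right) + X{\left(j{\left(1,-5 \right)} \right)} = \left(-29 + 163\right) + 81 = 134 + 81 = 215$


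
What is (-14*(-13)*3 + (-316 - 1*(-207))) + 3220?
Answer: 3657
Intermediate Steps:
(-14*(-13)*3 + (-316 - 1*(-207))) + 3220 = (182*3 + (-316 + 207)) + 3220 = (546 - 109) + 3220 = 437 + 3220 = 3657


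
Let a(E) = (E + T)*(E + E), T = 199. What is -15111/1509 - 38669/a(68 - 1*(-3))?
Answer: -212569087/19285020 ≈ -11.022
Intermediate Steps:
a(E) = 2*E*(199 + E) (a(E) = (E + 199)*(E + E) = (199 + E)*(2*E) = 2*E*(199 + E))
-15111/1509 - 38669/a(68 - 1*(-3)) = -15111/1509 - 38669*1/(2*(68 - 1*(-3))*(199 + (68 - 1*(-3)))) = -15111*1/1509 - 38669*1/(2*(68 + 3)*(199 + (68 + 3))) = -5037/503 - 38669*1/(142*(199 + 71)) = -5037/503 - 38669/(2*71*270) = -5037/503 - 38669/38340 = -212569087/19285020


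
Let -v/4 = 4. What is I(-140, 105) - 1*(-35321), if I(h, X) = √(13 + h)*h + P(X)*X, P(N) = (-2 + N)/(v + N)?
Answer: 3154384/89 - 140*I*√127 ≈ 35443.0 - 1577.7*I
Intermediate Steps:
v = -16 (v = -4*4 = -16)
P(N) = (-2 + N)/(-16 + N)
I(h, X) = h*√(13 + h) + X*(-2 + X)/(-16 + X) (I(h, X) = √(13 + h)*h + ((-2 + X)/(-16 + X))*X = h*√(13 + h) + X*(-2 + X)/(-16 + X))
I(-140, 105) - 1*(-35321) = (105*(-2 + 105) - 140*√(13 - 140)*(-16 + 105))/(-16 + 105) - 1*(-35321) = (105*103 - 140*√(-127)*89)/89 + 35321 = (10815 - 140*I*√127*89)/89 + 35321 = (10815 - 12460*I*√127)/89 + 35321 = (10815/89 - 140*I*√127) + 35321 = 3154384/89 - 140*I*√127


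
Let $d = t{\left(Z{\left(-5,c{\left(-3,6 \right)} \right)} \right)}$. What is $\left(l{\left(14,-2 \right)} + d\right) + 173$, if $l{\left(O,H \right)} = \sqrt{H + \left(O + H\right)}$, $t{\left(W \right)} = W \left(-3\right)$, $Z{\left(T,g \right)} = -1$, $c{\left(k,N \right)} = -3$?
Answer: $176 + \sqrt{10} \approx 179.16$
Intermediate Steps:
$t{\left(W \right)} = - 3 W$
$d = 3$ ($d = \left(-3\right) \left(-1\right) = 3$)
$l{\left(O,H \right)} = \sqrt{O + 2 H}$ ($l{\left(O,H \right)} = \sqrt{H + \left(H + O\right)} = \sqrt{O + 2 H}$)
$\left(l{\left(14,-2 \right)} + d\right) + 173 = \left(\sqrt{14 + 2 \left(-2\right)} + 3\right) + 173 = \left(\sqrt{14 - 4} + 3\right) + 173 = \left(\sqrt{10} + 3\right) + 173 = \left(3 + \sqrt{10}\right) + 173 = 176 + \sqrt{10}$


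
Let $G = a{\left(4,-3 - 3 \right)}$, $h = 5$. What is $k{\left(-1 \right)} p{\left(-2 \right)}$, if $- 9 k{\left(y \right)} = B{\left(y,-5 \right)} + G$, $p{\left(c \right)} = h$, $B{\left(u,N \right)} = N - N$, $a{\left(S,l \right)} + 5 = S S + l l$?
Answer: $- \frac{235}{9} \approx -26.111$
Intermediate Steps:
$a{\left(S,l \right)} = -5 + S^{2} + l^{2}$ ($a{\left(S,l \right)} = -5 + \left(S S + l l\right) = -5 + \left(S^{2} + l^{2}\right) = -5 + S^{2} + l^{2}$)
$B{\left(u,N \right)} = 0$
$p{\left(c \right)} = 5$
$G = 47$ ($G = -5 + 4^{2} + \left(-3 - 3\right)^{2} = -5 + 16 + \left(-6\right)^{2} = -5 + 16 + 36 = 47$)
$k{\left(y \right)} = - \frac{47}{9}$ ($k{\left(y \right)} = - \frac{0 + 47}{9} = \left(- \frac{1}{9}\right) 47 = - \frac{47}{9}$)
$k{\left(-1 \right)} p{\left(-2 \right)} = \left(- \frac{47}{9}\right) 5 = - \frac{235}{9}$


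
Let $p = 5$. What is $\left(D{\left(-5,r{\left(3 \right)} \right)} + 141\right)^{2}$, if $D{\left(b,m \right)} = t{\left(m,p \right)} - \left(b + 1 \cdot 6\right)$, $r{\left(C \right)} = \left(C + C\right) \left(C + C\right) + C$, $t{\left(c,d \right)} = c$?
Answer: $32041$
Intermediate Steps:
$r{\left(C \right)} = C + 4 C^{2}$ ($r{\left(C \right)} = 2 C 2 C + C = 4 C^{2} + C = C + 4 C^{2}$)
$D{\left(b,m \right)} = -6 + m - b$ ($D{\left(b,m \right)} = m - \left(b + 1 \cdot 6\right) = m - \left(b + 6\right) = m - \left(6 + b\right) = -6 + m - b$)
$\left(D{\left(-5,r{\left(3 \right)} \right)} + 141\right)^{2} = \left(\left(-6 + 3 \left(1 + 4 \cdot 3\right) - -5\right) + 141\right)^{2} = \left(\left(-6 + 3 \left(1 + 12\right) + 5\right) + 141\right)^{2} = \left(\left(-6 + 3 \cdot 13 + 5\right) + 141\right)^{2} = \left(\left(-6 + 39 + 5\right) + 141\right)^{2} = \left(38 + 141\right)^{2} = 179^{2} = 32041$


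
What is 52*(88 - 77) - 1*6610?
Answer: -6038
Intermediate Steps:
52*(88 - 77) - 1*6610 = 52*11 - 6610 = 572 - 6610 = -6038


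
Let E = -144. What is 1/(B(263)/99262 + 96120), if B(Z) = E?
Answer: 49631/4770531648 ≈ 1.0404e-5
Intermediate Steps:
B(Z) = -144
1/(B(263)/99262 + 96120) = 1/(-144/99262 + 96120) = 1/(-144*1/99262 + 96120) = 1/(-72/49631 + 96120) = 1/(4770531648/49631) = 49631/4770531648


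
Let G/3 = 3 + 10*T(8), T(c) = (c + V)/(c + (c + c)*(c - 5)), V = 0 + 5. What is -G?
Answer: -447/28 ≈ -15.964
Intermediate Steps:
V = 5
T(c) = (5 + c)/(c + 2*c*(-5 + c)) (T(c) = (c + 5)/(c + (c + c)*(c - 5)) = (5 + c)/(c + (2*c)*(-5 + c)) = (5 + c)/(c + 2*c*(-5 + c)))
G = 447/28 (G = 3*(3 + 10*((5 + 8)/(8*(-9 + 2*8)))) = 3*(3 + 10*((⅛)*13/(-9 + 16))) = 3*(3 + 10*((⅛)*13/7)) = 3*(3 + 10*((⅛)*(⅐)*13)) = 3*(3 + 10*(13/56)) = 3*(3 + 65/28) = 3*(149/28) = 447/28 ≈ 15.964)
-G = -1*447/28 = -447/28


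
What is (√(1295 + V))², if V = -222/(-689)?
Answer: 892477/689 ≈ 1295.3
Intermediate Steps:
V = 222/689 (V = -222*(-1/689) = 222/689 ≈ 0.32221)
(√(1295 + V))² = (√(1295 + 222/689))² = (√(892477/689))² = (√614916653/689)² = 892477/689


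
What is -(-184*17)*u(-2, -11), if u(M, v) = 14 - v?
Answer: 78200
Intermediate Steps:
-(-184*17)*u(-2, -11) = -(-184*17)*(14 - 1*(-11)) = -(-3128)*(14 + 11) = -(-3128)*25 = -1*(-78200) = 78200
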